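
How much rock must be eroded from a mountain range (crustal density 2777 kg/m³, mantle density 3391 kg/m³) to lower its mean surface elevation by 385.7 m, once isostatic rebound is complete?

2130 m

Net drop Δ = e − u = e − e ρ_c/ρ_m = e (ρ_m − ρ_c)/ρ_m.
e = Δ ρ_m/(ρ_m − ρ_c) = 385.7 m × 3391/614 = 2130 m.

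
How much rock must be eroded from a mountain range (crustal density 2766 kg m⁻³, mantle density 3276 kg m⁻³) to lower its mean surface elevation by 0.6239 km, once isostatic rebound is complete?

4.01 km

Net drop Δ = e − u = e − e ρ_c/ρ_m = e (ρ_m − ρ_c)/ρ_m.
e = Δ ρ_m/(ρ_m − ρ_c) = 0.6239 km × 3276/510 = 4.01 km.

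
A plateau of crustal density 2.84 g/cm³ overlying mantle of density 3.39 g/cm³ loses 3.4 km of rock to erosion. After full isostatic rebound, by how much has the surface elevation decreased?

0.552 km

Rebound u = e ρ_c/ρ_m = 3.4 km × 2.84/3.39 = 2.848 km.
Net surface drop = e − u = 3.4 km − 2.848 km = e (ρ_m − ρ_c)/ρ_m = 0.552 km.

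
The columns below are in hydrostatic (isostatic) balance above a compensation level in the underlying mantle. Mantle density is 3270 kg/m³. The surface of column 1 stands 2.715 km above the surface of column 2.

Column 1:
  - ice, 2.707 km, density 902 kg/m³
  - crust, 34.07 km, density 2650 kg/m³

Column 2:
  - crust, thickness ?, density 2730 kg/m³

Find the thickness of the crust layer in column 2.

Take the compensation level at the base of the deeper column (depth z_c below the surface of column 1) and equate Σ ρ_i t_i down to z_c; mantle fills any gap and the z_c terms cancel.
Column 1: 2.707×902 + 34.07×2650 + (z_c − 36.777)×3270
Column 2: 2.715×0 + x×2730 + (z_c − 2.715 − 0 − x)×3270
The z_c×3270 term appears on both sides and cancels. Collect the known terms of each column as K = Σ(ρt)_known − 3270 × (depth of known layers): K_1 = 92727.214 − 3270×36.777 = −27533.576; K_2 = 0 − 3270×(2.715 + 0) = −8878.05.
Balance: K_1 = K_2 − x×(3270 − 2730), so x = (K_2 − K_1)/(3270 − 2730) = 18655.5/540 = 34.5 km.

34.5 km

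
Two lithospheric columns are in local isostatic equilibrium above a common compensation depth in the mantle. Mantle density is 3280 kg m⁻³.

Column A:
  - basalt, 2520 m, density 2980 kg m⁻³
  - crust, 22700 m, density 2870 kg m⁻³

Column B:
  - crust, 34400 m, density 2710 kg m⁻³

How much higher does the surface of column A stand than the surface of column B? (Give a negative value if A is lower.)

For any compensation level in the mantle, the mantle terms cancel and isostasy reduces to e = (Σt_A − Σt_B) − (Σ(ρt)_A − Σ(ρt)_B) / ρ_m.
Σt_A = 25220 m; Σt_B = 34400 m; Σ(ρt)_A = 72658600; Σ(ρt)_B = 93224000 (in m·kg m⁻³).
e = (25220 − 34400) − (72658600 − 93224000) / 3280 = −2910 m.

−2910 m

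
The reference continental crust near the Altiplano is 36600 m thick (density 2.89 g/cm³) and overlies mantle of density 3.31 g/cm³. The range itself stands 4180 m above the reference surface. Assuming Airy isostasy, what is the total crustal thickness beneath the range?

69500 m

Root depth r = h ρ_c / (ρ_m − ρ_c) = 4180 m × 2.89 / 0.42 = 28760 m.
Total thickness = T + h + r = 36600 m + 4180 m + 28760 m = 69500 m.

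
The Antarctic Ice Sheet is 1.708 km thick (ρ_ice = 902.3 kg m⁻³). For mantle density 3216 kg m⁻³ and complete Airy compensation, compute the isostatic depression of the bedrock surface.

0.479 km

Equating mass per unit area of the two columns: the ice load ρ_ice t is balanced by mantle displaced below, ρ_m s.
s = t ρ_ice / ρ_m = 1.708 km × 902.3/3216 = 0.479 km.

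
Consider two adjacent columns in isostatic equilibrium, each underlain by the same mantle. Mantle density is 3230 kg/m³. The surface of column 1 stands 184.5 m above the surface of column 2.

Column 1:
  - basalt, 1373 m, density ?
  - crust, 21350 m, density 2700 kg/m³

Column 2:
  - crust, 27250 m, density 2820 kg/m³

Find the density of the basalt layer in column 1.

Take the compensation level at the base of the deeper column (depth z_c below the surface of column 1) and equate Σ ρ_i t_i down to z_c; mantle fills any gap and the z_c terms cancel.
Column 1: 1373×ρ + 21350×2700 + (z_c − 22723)×3230
Column 2: 184.5×0 + 27250×2820 + (z_c − 184.5 − 27250)×3230
The z_c×3230 term appears on both sides and cancels. Collect the known terms of each column as K = Σ(ρt)_known − 3230 × (depth of known layers): K_1 = 57645000 − 3230×22723 = −15750290; K_2 = 76845000 − 3230×(184.5 + 27250) = −11768435.
Balance: K_1 + 1373×ρ = K_2, so ρ = (K_2 − K_1)/1373 = 3981860/1373 = 2900 kg/m³.

2900 kg/m³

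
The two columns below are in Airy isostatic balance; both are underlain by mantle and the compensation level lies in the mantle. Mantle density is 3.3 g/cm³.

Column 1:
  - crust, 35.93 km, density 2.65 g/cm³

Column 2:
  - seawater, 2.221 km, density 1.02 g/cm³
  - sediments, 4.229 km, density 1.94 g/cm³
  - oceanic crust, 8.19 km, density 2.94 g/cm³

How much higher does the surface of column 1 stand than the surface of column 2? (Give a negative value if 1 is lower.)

For any compensation level in the mantle, the mantle terms cancel and isostasy reduces to e = (Σt_1 − Σt_2) − (Σ(ρt)_1 − Σ(ρt)_2) / ρ_m.
Σt_1 = 35.93 km; Σt_2 = 14.64 km; Σ(ρt)_1 = 95.2145; Σ(ρt)_2 = 34.54828 (in km·g/cm³).
e = (35.93 − 14.64) − (95.2145 − 34.54828) / 3.3 = 2.91 km.

2.91 km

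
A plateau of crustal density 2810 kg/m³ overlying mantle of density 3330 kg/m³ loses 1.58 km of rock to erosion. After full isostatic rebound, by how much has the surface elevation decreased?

0.247 km

Rebound u = e ρ_c/ρ_m = 1.58 km × 2810/3330 = 1.333 km.
Net surface drop = e − u = 1.58 km − 1.333 km = e (ρ_m − ρ_c)/ρ_m = 0.247 km.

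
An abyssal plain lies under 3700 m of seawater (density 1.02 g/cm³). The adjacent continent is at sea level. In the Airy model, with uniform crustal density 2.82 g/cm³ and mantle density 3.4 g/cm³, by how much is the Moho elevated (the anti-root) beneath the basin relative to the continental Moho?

11500 m

In Airy isostatic equilibrium: replacing crust with seawater at the top is compensated by replacing crust with mantle at the base: d (ρ_c − ρ_w) = a (ρ_m − ρ_c).
a = d (ρ_c − ρ_w)/(ρ_m − ρ_c) = 3700 m × 1.8/0.58 = 11500 m.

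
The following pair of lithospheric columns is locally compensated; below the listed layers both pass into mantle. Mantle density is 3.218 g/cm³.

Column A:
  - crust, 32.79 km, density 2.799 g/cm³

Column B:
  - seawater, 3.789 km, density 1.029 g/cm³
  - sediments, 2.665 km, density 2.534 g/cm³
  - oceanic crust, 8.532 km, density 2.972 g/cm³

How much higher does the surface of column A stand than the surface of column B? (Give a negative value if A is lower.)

0.473 km

For any compensation level in the mantle, the mantle terms cancel and isostasy reduces to e = (Σt_A − Σt_B) − (Σ(ρt)_A − Σ(ρt)_B) / ρ_m.
Σt_A = 32.79 km; Σt_B = 14.986 km; Σ(ρt)_A = 91.77921; Σ(ρt)_B = 36.009095 (in km·g/cm³).
e = (32.79 − 14.986) − (91.77921 − 36.009095) / 3.218 = 0.473 km.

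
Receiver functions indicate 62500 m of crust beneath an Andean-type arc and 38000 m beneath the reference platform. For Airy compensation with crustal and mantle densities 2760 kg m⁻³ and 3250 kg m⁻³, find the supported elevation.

3690 m

Excess crust Δ = 62500 m − 38000 m = 24500 m, split between elevation h and root r with h + r = Δ.
Airy balance ρ_c h = (ρ_m − ρ_c) r gives r = h ρ_c/(ρ_m − ρ_c), so h (1 + ρ_c/(ρ_m − ρ_c)) = Δ, i.e. h = Δ (ρ_m − ρ_c)/ρ_m.
h = 24500 m × 490/3250 = 3690 m.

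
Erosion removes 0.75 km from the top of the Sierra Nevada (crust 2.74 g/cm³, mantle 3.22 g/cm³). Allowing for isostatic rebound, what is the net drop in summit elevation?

0.112 km

Rebound u = e ρ_c/ρ_m = 0.75 km × 2.74/3.22 = 0.6382 km.
Net surface drop = e − u = 0.75 km − 0.6382 km = e (ρ_m − ρ_c)/ρ_m = 0.112 km.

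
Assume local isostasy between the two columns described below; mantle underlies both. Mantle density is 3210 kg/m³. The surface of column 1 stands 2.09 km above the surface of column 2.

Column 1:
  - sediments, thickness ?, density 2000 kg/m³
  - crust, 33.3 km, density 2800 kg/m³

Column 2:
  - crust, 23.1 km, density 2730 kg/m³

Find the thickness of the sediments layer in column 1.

3.42 km

Take the compensation level at the base of the deeper column (depth z_c below the surface of column 1) and equate Σ ρ_i t_i down to z_c; mantle fills any gap and the z_c terms cancel.
Column 1: x×2000 + 33.3×2800 + (z_c − 33.3 − x)×3210
Column 2: 2.09×0 + 23.1×2730 + (z_c − 2.09 − 23.1)×3210
The z_c×3210 term appears on both sides and cancels. Collect the known terms of each column as K = Σ(ρt)_known − 3210 × (depth of known layers): K_1 = 93240 − 3210×33.3 = −13653; K_2 = 63063 − 3210×(2.09 + 23.1) = −17796.9.
Balance: K_1 − x×(3210 − 2000) = K_2, so x = (K_1 − K_2)/(3210 − 2000) = 4143.9/1210 = 3.42 km.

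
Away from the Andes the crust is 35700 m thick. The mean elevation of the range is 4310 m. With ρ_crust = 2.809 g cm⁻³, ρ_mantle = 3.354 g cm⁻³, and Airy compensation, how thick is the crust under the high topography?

Root depth r = h ρ_c / (ρ_m − ρ_c) = 4310 m × 2.809 / 0.545 = 22210 m.
Total thickness = T + h + r = 35700 m + 4310 m + 22210 m = 62200 m.

62200 m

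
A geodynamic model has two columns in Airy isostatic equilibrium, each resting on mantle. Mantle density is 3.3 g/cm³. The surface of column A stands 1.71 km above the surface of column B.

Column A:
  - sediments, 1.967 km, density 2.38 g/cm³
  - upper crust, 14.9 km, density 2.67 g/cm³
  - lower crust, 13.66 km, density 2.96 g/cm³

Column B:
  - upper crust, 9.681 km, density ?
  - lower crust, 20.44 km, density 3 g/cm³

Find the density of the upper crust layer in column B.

Take the compensation level at the base of the deeper column (depth z_c below the surface of column A) and equate Σ ρ_i t_i down to z_c; mantle fills any gap and the z_c terms cancel.
Column A: 1.967×2.38 + 14.9×2.67 + 13.66×2.96 + (z_c − 30.527)×3.3
Column B: 1.71×0 + 9.681×ρ + 20.44×3 + (z_c − 1.71 − 30.121)×3.3
The z_c×3.3 term appears on both sides and cancels. Collect the known terms of each column as K = Σ(ρt)_known − 3.3 × (depth of known layers): K_A = 84.89806 − 3.3×30.527 = −15.84104; K_B = 61.32 − 3.3×(1.71 + 30.121) = −43.7223.
Balance: K_A = K_B + 9.681×ρ, so ρ = (K_A − K_B)/9.681 = 27.8813/9.681 = 2.88 g/cm³.

2.88 g/cm³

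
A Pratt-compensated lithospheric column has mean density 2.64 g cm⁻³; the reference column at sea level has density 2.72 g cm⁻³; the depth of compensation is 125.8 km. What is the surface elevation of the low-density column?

ρ_ref D = ρ (D + h) → h = D (ρ_ref − ρ)/ρ.
h = 125.8 km × (2.72 − 2.64)/2.64 = 3.81 km.

3.81 km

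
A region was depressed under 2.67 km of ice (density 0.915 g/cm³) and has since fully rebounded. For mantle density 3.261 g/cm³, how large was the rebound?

Removing the load lets mantle flow back in; uplift u satisfies ρ_ice t = ρ_m u.
u = t ρ_ice/ρ_m = 2.67 km × 0.915/3.261 = 0.749 km.

0.749 km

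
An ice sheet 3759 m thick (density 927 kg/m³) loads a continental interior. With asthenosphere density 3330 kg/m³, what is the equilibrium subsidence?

In Airy isostatic equilibrium: the ice load ρ_ice t is balanced by mantle displaced below, ρ_m s.
s = t ρ_ice / ρ_m = 3759 m × 927/3330 = 1050 m.

1050 m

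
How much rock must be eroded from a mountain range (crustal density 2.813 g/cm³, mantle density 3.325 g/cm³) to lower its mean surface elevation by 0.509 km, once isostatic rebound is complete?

Net drop Δ = e − u = e − e ρ_c/ρ_m = e (ρ_m − ρ_c)/ρ_m.
e = Δ ρ_m/(ρ_m − ρ_c) = 0.509 km × 3.325/0.512 = 3.31 km.

3.31 km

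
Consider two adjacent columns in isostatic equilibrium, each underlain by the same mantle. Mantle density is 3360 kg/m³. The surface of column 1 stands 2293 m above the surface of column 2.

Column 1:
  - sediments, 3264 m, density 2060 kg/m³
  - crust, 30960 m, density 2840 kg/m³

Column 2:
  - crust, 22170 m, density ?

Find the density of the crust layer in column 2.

2790 kg/m³

Take the compensation level at the base of the deeper column (depth z_c below the surface of column 1) and equate Σ ρ_i t_i down to z_c; mantle fills any gap and the z_c terms cancel.
Column 1: 3264×2060 + 30960×2840 + (z_c − 34224)×3360
Column 2: 2293×0 + 22170×ρ + (z_c − 2293 − 22170)×3360
The z_c×3360 term appears on both sides and cancels. Collect the known terms of each column as K = Σ(ρt)_known − 3360 × (depth of known layers): K_1 = 94650240 − 3360×34224 = −20342400; K_2 = 0 − 3360×(2293 + 22170) = −82195680.
Balance: K_1 = K_2 + 22170×ρ, so ρ = (K_1 − K_2)/22170 = 61853300/22170 = 2790 kg/m³.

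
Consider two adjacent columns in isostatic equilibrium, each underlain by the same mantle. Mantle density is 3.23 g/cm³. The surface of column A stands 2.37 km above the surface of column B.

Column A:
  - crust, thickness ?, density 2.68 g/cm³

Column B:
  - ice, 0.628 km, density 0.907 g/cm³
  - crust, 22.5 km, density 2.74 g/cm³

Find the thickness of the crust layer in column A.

36.6 km

Take the compensation level at the base of the deeper column (depth z_c below the surface of column A) and equate Σ ρ_i t_i down to z_c; mantle fills any gap and the z_c terms cancel.
Column A: x×2.68 + (z_c − 0 − x)×3.23
Column B: 2.37×0 + 0.628×0.907 + 22.5×2.74 + (z_c − 2.37 − 23.128)×3.23
The z_c×3.23 term appears on both sides and cancels. Collect the known terms of each column as K = Σ(ρt)_known − 3.23 × (depth of known layers): K_A = 0 − 3.23×0 = 0; K_B = 62.219596 − 3.23×(2.37 + 23.128) = −20.138944.
Balance: K_A − x×(3.23 − 2.68) = K_B, so x = (K_A − K_B)/(3.23 − 2.68) = 20.1389/0.55 = 36.6 km.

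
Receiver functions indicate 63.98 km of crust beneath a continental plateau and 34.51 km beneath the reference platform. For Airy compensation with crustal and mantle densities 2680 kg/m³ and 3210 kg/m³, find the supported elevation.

4.87 km

Excess crust Δ = 63.98 km − 34.51 km = 29.47 km, split between elevation h and root r with h + r = Δ.
Airy balance ρ_c h = (ρ_m − ρ_c) r gives r = h ρ_c/(ρ_m − ρ_c), so h (1 + ρ_c/(ρ_m − ρ_c)) = Δ, i.e. h = Δ (ρ_m − ρ_c)/ρ_m.
h = 29.47 km × 530/3210 = 4.87 km.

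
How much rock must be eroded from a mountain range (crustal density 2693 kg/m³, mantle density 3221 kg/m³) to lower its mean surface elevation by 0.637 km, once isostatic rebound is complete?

3.89 km

Net drop Δ = e − u = e − e ρ_c/ρ_m = e (ρ_m − ρ_c)/ρ_m.
e = Δ ρ_m/(ρ_m − ρ_c) = 0.637 km × 3221/528 = 3.89 km.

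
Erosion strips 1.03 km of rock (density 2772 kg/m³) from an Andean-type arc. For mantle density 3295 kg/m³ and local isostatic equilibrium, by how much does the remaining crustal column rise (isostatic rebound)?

0.867 km

Unloading: uplift u = e ρ_c/ρ_m = 1.03 km × 2772/3295 = 0.867 km.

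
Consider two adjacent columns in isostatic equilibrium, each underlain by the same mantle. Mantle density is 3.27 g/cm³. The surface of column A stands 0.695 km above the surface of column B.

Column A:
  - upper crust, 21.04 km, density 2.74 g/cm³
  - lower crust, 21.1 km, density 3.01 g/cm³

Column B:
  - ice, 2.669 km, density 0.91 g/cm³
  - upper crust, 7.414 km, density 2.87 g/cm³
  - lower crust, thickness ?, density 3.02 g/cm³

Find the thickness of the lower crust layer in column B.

Take the compensation level at the base of the deeper column (depth z_c below the surface of column A) and equate Σ ρ_i t_i down to z_c; mantle fills any gap and the z_c terms cancel.
Column A: 21.04×2.74 + 21.1×3.01 + (z_c − 42.14)×3.27
Column B: 0.695×0 + 2.669×0.91 + 7.414×2.87 + x×3.02 + (z_c − 0.695 − 10.083 − x)×3.27
The z_c×3.27 term appears on both sides and cancels. Collect the known terms of each column as K = Σ(ρt)_known − 3.27 × (depth of known layers): K_A = 121.1606 − 3.27×42.14 = −16.6372; K_B = 23.70697 − 3.27×(0.695 + 10.083) = −11.53709.
Balance: K_A = K_B − x×(3.27 − 3.02), so x = (K_B − K_A)/(3.27 − 3.02) = 5.10011/0.25 = 20.4 km.

20.4 km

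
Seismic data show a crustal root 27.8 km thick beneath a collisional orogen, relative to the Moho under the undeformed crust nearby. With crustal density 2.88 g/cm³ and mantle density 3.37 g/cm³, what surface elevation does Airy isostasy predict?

4.73 km

By Archimedes' principle applied to the lithosphere: ρ_c h = (ρ_m − ρ_c) r.
h = r (ρ_m − ρ_c) / ρ_c = 27.8 km × (3.37 − 2.88) / 2.88 = 4.73 km.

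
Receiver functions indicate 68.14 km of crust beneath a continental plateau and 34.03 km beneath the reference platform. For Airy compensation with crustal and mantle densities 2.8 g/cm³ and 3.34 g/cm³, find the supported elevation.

Excess crust Δ = 68.14 km − 34.03 km = 34.11 km, split between elevation h and root r with h + r = Δ.
Airy balance ρ_c h = (ρ_m − ρ_c) r gives r = h ρ_c/(ρ_m − ρ_c), so h (1 + ρ_c/(ρ_m − ρ_c)) = Δ, i.e. h = Δ (ρ_m − ρ_c)/ρ_m.
h = 34.11 km × 0.54/3.34 = 5.51 km.

5.51 km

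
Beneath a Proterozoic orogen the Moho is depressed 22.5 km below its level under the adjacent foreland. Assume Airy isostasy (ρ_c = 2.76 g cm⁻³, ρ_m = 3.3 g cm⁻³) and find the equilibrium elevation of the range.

Isostatic balance requires: ρ_c h = (ρ_m − ρ_c) r.
h = r (ρ_m − ρ_c) / ρ_c = 22.5 km × (3.3 − 2.76) / 2.76 = 4.4 km.

4.4 km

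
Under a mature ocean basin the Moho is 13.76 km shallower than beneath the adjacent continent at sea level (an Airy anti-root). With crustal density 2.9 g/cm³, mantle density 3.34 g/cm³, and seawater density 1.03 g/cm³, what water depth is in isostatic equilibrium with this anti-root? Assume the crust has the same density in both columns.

Replacing a thickness d of crust by seawater at the top must be balanced by replacing crust with mantle at the base: d (ρ_c − ρ_w) = a (ρ_m − ρ_c).
d = a (ρ_m − ρ_c)/(ρ_c − ρ_w) = 13.76 km × 0.44/1.87 = 3.24 km.

3.24 km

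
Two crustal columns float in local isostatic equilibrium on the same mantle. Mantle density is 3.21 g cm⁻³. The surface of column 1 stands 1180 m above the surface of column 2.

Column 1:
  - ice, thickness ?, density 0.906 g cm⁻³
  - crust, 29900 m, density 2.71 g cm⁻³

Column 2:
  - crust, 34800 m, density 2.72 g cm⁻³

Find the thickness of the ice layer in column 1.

2560 m

Take the compensation level at the base of the deeper column (depth z_c below the surface of column 1) and equate Σ ρ_i t_i down to z_c; mantle fills any gap and the z_c terms cancel.
Column 1: x×0.906 + 29900×2.71 + (z_c − 29900 − x)×3.21
Column 2: 1180×0 + 34800×2.72 + (z_c − 1180 − 34800)×3.21
The z_c×3.21 term appears on both sides and cancels. Collect the known terms of each column as K = Σ(ρt)_known − 3.21 × (depth of known layers): K_1 = 81029 − 3.21×29900 = −14950; K_2 = 94656 − 3.21×(1180 + 34800) = −20839.8.
Balance: K_1 − x×(3.21 − 0.906) = K_2, so x = (K_1 − K_2)/(3.21 − 0.906) = 5889.8/2.304 = 2560 m.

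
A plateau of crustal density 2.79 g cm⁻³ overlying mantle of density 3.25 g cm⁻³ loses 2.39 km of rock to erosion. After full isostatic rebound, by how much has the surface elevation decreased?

0.338 km

Rebound u = e ρ_c/ρ_m = 2.39 km × 2.79/3.25 = 2.052 km.
Net surface drop = e − u = 2.39 km − 2.052 km = e (ρ_m − ρ_c)/ρ_m = 0.338 km.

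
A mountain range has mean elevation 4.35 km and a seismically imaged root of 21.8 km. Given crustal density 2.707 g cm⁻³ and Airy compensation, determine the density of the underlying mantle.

Airy balance: ρ_c h = (ρ_m − ρ_c) r → ρ_m = ρ_c (1 + h/r).
ρ_m = 2.707 × (1 + 4.35 km/21.8 km) = 3.25 g cm⁻³.

3.25 g cm⁻³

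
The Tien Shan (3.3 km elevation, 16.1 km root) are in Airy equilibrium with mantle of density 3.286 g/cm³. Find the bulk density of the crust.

2.73 g/cm³

ρ_c h = (ρ_m − ρ_c) r → ρ_c (h + r) = ρ_m r → ρ_c = ρ_m r / (h + r).
ρ_c = 3.286 × 16.1 km / (3.3 km + 16.1 km) = 2.73 g/cm³.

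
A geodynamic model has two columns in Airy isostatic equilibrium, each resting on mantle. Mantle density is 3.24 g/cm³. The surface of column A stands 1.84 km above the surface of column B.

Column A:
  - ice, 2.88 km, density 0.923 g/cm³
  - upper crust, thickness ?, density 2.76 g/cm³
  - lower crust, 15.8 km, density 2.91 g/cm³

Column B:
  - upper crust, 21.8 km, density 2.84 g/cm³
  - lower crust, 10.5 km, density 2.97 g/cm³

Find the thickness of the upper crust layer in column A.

Take the compensation level at the base of the deeper column (depth z_c below the surface of column A) and equate Σ ρ_i t_i down to z_c; mantle fills any gap and the z_c terms cancel.
Column A: 2.88×0.923 + x×2.76 + 15.8×2.91 + (z_c − 18.68 − x)×3.24
Column B: 1.84×0 + 21.8×2.84 + 10.5×2.97 + (z_c − 1.84 − 32.3)×3.24
The z_c×3.24 term appears on both sides and cancels. Collect the known terms of each column as K = Σ(ρt)_known − 3.24 × (depth of known layers): K_A = 48.63624 − 3.24×18.68 = −11.88696; K_B = 93.097 − 3.24×(1.84 + 32.3) = −17.5166.
Balance: K_A − x×(3.24 − 2.76) = K_B, so x = (K_A − K_B)/(3.24 − 2.76) = 5.62964/0.48 = 11.7 km.

11.7 km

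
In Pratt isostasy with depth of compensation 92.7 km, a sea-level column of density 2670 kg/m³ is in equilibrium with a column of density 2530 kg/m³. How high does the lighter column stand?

5.13 km

ρ_ref D = ρ (D + h) → h = D (ρ_ref − ρ)/ρ.
h = 92.7 km × (2670 − 2530)/2530 = 5.13 km.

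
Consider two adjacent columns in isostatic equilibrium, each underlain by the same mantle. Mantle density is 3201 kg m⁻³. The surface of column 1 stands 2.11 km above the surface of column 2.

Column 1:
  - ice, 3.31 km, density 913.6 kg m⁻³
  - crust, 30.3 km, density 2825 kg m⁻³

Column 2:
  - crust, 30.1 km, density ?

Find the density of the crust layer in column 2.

Take the compensation level at the base of the deeper column (depth z_c below the surface of column 1) and equate Σ ρ_i t_i down to z_c; mantle fills any gap and the z_c terms cancel.
Column 1: 3.31×913.6 + 30.3×2825 + (z_c − 33.61)×3201
Column 2: 2.11×0 + 30.1×ρ + (z_c − 2.11 − 30.1)×3201
The z_c×3201 term appears on both sides and cancels. Collect the known terms of each column as K = Σ(ρt)_known − 3201 × (depth of known layers): K_1 = 88621.516 − 3201×33.61 = −18964.094; K_2 = 0 − 3201×(2.11 + 30.1) = −103104.21.
Balance: K_1 = K_2 + 30.1×ρ, so ρ = (K_1 − K_2)/30.1 = 84140.1/30.1 = 2800 kg m⁻³.

2800 kg m⁻³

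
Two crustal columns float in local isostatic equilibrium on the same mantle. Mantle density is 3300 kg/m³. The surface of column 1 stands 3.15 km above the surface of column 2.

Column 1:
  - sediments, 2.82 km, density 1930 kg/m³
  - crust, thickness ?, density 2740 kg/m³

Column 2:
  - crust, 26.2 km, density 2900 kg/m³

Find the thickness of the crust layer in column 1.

30.4 km

Take the compensation level at the base of the deeper column (depth z_c below the surface of column 1) and equate Σ ρ_i t_i down to z_c; mantle fills any gap and the z_c terms cancel.
Column 1: 2.82×1930 + x×2740 + (z_c − 2.82 − x)×3300
Column 2: 3.15×0 + 26.2×2900 + (z_c − 3.15 − 26.2)×3300
The z_c×3300 term appears on both sides and cancels. Collect the known terms of each column as K = Σ(ρt)_known − 3300 × (depth of known layers): K_1 = 5442.6 − 3300×2.82 = −3863.4; K_2 = 75980 − 3300×(3.15 + 26.2) = −20875.
Balance: K_1 − x×(3300 − 2740) = K_2, so x = (K_1 − K_2)/(3300 − 2740) = 17011.6/560 = 30.4 km.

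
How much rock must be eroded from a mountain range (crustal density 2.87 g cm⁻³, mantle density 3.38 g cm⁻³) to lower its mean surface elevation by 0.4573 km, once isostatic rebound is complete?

Net drop Δ = e − u = e − e ρ_c/ρ_m = e (ρ_m − ρ_c)/ρ_m.
e = Δ ρ_m/(ρ_m − ρ_c) = 0.4573 km × 3.38/0.51 = 3.03 km.

3.03 km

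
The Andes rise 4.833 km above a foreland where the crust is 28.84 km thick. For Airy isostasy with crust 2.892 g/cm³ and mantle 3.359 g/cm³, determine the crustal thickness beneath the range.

63.6 km

Root depth r = h ρ_c / (ρ_m − ρ_c) = 4.833 km × 2.892 / 0.467 = 29.93 km.
Total thickness = T + h + r = 28.84 km + 4.833 km + 29.93 km = 63.6 km.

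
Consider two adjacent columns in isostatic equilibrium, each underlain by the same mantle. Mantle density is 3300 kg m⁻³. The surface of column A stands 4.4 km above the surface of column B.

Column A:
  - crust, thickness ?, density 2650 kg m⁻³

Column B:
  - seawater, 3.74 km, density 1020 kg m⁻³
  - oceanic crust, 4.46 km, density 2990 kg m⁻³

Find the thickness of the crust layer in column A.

37.6 km

Take the compensation level at the base of the deeper column (depth z_c below the surface of column A) and equate Σ ρ_i t_i down to z_c; mantle fills any gap and the z_c terms cancel.
Column A: x×2650 + (z_c − 0 − x)×3300
Column B: 4.4×0 + 3.74×1020 + 4.46×2990 + (z_c − 4.4 − 8.2)×3300
The z_c×3300 term appears on both sides and cancels. Collect the known terms of each column as K = Σ(ρt)_known − 3300 × (depth of known layers): K_A = 0 − 3300×0 = 0; K_B = 17150.2 − 3300×(4.4 + 8.2) = −24429.8.
Balance: K_A − x×(3300 − 2650) = K_B, so x = (K_A − K_B)/(3300 − 2650) = 24429.8/650 = 37.6 km.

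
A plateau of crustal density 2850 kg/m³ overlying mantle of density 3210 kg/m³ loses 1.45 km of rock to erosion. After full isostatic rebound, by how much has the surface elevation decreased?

0.163 km

Rebound u = e ρ_c/ρ_m = 1.45 km × 2850/3210 = 1.287 km.
Net surface drop = e − u = 1.45 km − 1.287 km = e (ρ_m − ρ_c)/ρ_m = 0.163 km.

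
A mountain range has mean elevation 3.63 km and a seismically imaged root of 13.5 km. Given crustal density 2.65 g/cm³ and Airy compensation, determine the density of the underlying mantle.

3.36 g/cm³

Airy balance: ρ_c h = (ρ_m − ρ_c) r → ρ_m = ρ_c (1 + h/r).
ρ_m = 2.65 × (1 + 3.63 km/13.5 km) = 3.36 g/cm³.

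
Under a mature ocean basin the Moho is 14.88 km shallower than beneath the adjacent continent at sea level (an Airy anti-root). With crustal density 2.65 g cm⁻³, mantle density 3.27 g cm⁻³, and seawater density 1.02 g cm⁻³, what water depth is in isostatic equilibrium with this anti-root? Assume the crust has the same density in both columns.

5.66 km

Replacing a thickness d of crust by seawater at the top must be balanced by replacing crust with mantle at the base: d (ρ_c − ρ_w) = a (ρ_m − ρ_c).
d = a (ρ_m − ρ_c)/(ρ_c − ρ_w) = 14.88 km × 0.62/1.63 = 5.66 km.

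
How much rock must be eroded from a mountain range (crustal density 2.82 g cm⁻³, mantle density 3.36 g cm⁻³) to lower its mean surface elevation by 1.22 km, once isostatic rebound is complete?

7.59 km

Net drop Δ = e − u = e − e ρ_c/ρ_m = e (ρ_m − ρ_c)/ρ_m.
e = Δ ρ_m/(ρ_m − ρ_c) = 1.22 km × 3.36/0.54 = 7.59 km.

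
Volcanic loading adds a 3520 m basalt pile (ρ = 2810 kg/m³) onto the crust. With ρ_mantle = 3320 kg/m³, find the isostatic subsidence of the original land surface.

2980 m

Subaerial loading: s = t ρ_load / ρ_m.
s = 3520 m × 2810/3320 = 2980 m.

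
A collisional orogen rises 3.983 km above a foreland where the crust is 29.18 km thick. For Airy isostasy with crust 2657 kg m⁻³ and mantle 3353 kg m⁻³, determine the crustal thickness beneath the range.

Root depth r = h ρ_c / (ρ_m − ρ_c) = 3.983 km × 2657 / 696 = 15.21 km.
Total thickness = T + h + r = 29.18 km + 3.983 km + 15.21 km = 48.4 km.

48.4 km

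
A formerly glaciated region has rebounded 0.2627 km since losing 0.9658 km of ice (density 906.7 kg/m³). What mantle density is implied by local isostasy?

ρ_m = ρ_ice t / u = 906.7 × 0.9658 km/0.2627 km = 3330 kg/m³.

3330 kg/m³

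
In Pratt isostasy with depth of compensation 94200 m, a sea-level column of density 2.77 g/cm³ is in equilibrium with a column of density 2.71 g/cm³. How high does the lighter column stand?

ρ_ref D = ρ (D + h) → h = D (ρ_ref − ρ)/ρ.
h = 94200 m × (2.77 − 2.71)/2.71 = 2090 m.

2090 m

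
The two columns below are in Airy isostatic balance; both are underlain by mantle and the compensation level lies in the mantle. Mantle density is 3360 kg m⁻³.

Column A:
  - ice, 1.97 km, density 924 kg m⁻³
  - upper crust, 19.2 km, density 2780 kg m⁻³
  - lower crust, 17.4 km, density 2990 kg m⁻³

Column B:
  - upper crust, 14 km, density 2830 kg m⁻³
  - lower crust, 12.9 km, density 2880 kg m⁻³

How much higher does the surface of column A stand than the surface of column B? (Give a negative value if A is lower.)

For any compensation level in the mantle, the mantle terms cancel and isostasy reduces to e = (Σt_A − Σt_B) − (Σ(ρt)_A − Σ(ρt)_B) / ρ_m.
Σt_A = 38.57 km; Σt_B = 26.9 km; Σ(ρt)_A = 107222.28; Σ(ρt)_B = 76772 (in km·kg m⁻³).
e = (38.57 − 26.9) − (107222.28 − 76772) / 3360 = 2.61 km.

2.61 km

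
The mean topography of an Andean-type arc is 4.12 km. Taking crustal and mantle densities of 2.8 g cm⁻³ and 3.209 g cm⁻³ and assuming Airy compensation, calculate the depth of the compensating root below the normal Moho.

28.2 km

Isostatic balance requires: the weight of the topography is balanced by the buoyancy of the root, ρ_c h = (ρ_m − ρ_c) r.
r = h · ρ_c / (ρ_m − ρ_c) = 4.12 km × 2.8 / (3.209 − 2.8) = 28.2 km.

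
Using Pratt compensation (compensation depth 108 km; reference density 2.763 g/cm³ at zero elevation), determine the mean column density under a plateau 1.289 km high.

2.73 g/cm³

Pratt balance: ρ_ref D = ρ (D + h).
ρ = ρ_ref D/(D + h) = 2.763 × 108 km/(108 km + 1.289 km) = 2.73 g/cm³.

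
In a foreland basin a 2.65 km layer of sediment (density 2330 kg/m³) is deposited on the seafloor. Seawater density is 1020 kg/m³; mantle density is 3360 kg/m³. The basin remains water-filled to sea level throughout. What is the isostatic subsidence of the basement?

1.48 km

Submarine loading: the sediment displaces seawater, and the subsidence is in turn flooded, so s (ρ_m − ρ_w) = t (ρ_sed − ρ_w).
s = 2.65 km × (2330 − 1020) / (3360 − 1020) = 1.48 km.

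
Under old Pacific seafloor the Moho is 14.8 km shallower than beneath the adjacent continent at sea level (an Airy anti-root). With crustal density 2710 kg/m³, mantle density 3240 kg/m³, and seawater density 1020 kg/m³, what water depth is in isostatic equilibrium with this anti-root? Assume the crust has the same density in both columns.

4.64 km

Replacing a thickness d of crust by seawater at the top must be balanced by replacing crust with mantle at the base: d (ρ_c − ρ_w) = a (ρ_m − ρ_c).
d = a (ρ_m − ρ_c)/(ρ_c − ρ_w) = 14.8 km × 530/1690 = 4.64 km.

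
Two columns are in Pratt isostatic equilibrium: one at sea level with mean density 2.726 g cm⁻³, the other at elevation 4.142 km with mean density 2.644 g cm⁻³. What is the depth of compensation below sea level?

134 km

ρ_ref D = ρ (D + h) → D (ρ_ref − ρ) = ρ h.
D = ρ h/(ρ_ref − ρ) = 2.644 × 4.142 km/(2.726 − 2.644) = 134 km.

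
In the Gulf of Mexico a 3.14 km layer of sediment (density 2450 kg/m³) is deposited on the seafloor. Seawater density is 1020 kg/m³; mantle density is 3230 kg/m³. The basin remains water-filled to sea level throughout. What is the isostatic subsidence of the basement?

Submarine loading: the sediment displaces seawater, and the subsidence is in turn flooded, so s (ρ_m − ρ_w) = t (ρ_sed − ρ_w).
s = 3.14 km × (2450 − 1020) / (3230 − 1020) = 2.03 km.

2.03 km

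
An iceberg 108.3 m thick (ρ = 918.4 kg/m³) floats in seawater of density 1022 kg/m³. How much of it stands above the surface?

11 m

Floating equilibrium: submerged depth d = t ρ_obj/ρ_fluid = 108.3 m × 918.4/1022 = 97.32 m.
Freeboard = t − d = 108.3 m − 97.32 m = 11 m.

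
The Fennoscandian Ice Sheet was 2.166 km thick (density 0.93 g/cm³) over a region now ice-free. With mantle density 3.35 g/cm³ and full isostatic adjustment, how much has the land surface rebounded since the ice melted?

0.601 km

Removing the load lets mantle flow back in; uplift u satisfies ρ_ice t = ρ_m u.
u = t ρ_ice/ρ_m = 2.166 km × 0.93/3.35 = 0.601 km.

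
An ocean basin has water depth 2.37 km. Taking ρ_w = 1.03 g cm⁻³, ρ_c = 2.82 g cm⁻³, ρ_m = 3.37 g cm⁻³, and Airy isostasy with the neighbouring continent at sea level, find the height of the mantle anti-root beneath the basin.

By Archimedes' principle applied to the lithosphere: replacing crust with seawater at the top is compensated by replacing crust with mantle at the base: d (ρ_c − ρ_w) = a (ρ_m − ρ_c).
a = d (ρ_c − ρ_w)/(ρ_m − ρ_c) = 2.37 km × 1.79/0.55 = 7.71 km.

7.71 km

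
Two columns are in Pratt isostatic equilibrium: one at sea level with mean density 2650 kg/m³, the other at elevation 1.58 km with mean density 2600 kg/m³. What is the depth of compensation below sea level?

82.2 km

ρ_ref D = ρ (D + h) → D (ρ_ref − ρ) = ρ h.
D = ρ h/(ρ_ref − ρ) = 2600 × 1.58 km/(2650 − 2600) = 82.2 km.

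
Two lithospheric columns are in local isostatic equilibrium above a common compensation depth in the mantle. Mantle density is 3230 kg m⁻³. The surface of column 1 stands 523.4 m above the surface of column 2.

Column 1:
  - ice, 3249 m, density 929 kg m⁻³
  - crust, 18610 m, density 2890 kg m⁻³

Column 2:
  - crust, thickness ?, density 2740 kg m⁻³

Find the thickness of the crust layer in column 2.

24700 m

Take the compensation level at the base of the deeper column (depth z_c below the surface of column 1) and equate Σ ρ_i t_i down to z_c; mantle fills any gap and the z_c terms cancel.
Column 1: 3249×929 + 18610×2890 + (z_c − 21859)×3230
Column 2: 523.4×0 + x×2740 + (z_c − 523.4 − 0 − x)×3230
The z_c×3230 term appears on both sides and cancels. Collect the known terms of each column as K = Σ(ρt)_known − 3230 × (depth of known layers): K_1 = 56801221 − 3230×21859 = −13803349; K_2 = 0 − 3230×(523.4 + 0) = −1690582.
Balance: K_1 = K_2 − x×(3230 − 2740), so x = (K_2 − K_1)/(3230 − 2740) = 12112800/490 = 24700 m.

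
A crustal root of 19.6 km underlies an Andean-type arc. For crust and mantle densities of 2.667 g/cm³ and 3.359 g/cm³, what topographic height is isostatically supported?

In Airy isostatic equilibrium: ρ_c h = (ρ_m − ρ_c) r.
h = r (ρ_m − ρ_c) / ρ_c = 19.6 km × (3.359 − 2.667) / 2.667 = 5.09 km.

5.09 km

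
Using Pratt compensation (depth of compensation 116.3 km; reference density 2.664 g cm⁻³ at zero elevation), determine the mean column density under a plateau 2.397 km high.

Pratt balance: ρ_ref D = ρ (D + h).
ρ = ρ_ref D/(D + h) = 2.664 × 116.3 km/(116.3 km + 2.397 km) = 2.61 g cm⁻³.

2.61 g cm⁻³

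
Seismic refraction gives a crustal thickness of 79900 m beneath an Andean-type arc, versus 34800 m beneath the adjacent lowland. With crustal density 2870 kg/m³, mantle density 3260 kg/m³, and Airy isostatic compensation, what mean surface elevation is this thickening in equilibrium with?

5400 m

Excess crust Δ = 79900 m − 34800 m = 45100 m, split between elevation h and root r with h + r = Δ.
Airy balance ρ_c h = (ρ_m − ρ_c) r gives r = h ρ_c/(ρ_m − ρ_c), so h (1 + ρ_c/(ρ_m − ρ_c)) = Δ, i.e. h = Δ (ρ_m − ρ_c)/ρ_m.
h = 45100 m × 390/3260 = 5400 m.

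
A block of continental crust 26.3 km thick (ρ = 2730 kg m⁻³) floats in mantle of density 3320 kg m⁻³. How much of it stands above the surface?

Floating equilibrium: submerged depth d = t ρ_obj/ρ_fluid = 26.3 km × 2730/3320 = 21.63 km.
Freeboard = t − d = 26.3 km − 21.63 km = 4.67 km.

4.67 km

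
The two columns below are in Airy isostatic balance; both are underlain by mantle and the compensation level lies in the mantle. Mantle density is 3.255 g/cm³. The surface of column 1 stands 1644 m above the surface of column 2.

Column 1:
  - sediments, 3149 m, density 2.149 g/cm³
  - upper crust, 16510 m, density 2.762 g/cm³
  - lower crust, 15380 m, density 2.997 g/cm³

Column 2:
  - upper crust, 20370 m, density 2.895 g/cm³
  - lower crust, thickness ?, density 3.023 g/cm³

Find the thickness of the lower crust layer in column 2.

12500 m

Take the compensation level at the base of the deeper column (depth z_c below the surface of column 1) and equate Σ ρ_i t_i down to z_c; mantle fills any gap and the z_c terms cancel.
Column 1: 3149×2.149 + 16510×2.762 + 15380×2.997 + (z_c − 35039)×3.255
Column 2: 1644×0 + 20370×2.895 + x×3.023 + (z_c − 1644 − 20370 − x)×3.255
The z_c×3.255 term appears on both sides and cancels. Collect the known terms of each column as K = Σ(ρt)_known − 3.255 × (depth of known layers): K_1 = 98461.681 − 3.255×35039 = −15590.264; K_2 = 58971.15 − 3.255×(1644 + 20370) = −12684.42.
Balance: K_1 = K_2 − x×(3.255 − 3.023), so x = (K_2 − K_1)/(3.255 − 3.023) = 2905.84/0.232 = 12500 m.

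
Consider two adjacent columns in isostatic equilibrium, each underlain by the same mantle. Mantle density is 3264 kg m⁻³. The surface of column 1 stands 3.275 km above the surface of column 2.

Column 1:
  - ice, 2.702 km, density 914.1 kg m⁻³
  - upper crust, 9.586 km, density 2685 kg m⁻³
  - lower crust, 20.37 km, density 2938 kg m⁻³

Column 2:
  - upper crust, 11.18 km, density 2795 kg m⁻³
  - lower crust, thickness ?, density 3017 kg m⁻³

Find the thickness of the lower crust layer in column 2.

10.6 km

Take the compensation level at the base of the deeper column (depth z_c below the surface of column 1) and equate Σ ρ_i t_i down to z_c; mantle fills any gap and the z_c terms cancel.
Column 1: 2.702×914.1 + 9.586×2685 + 20.37×2938 + (z_c − 32.658)×3264
Column 2: 3.275×0 + 11.18×2795 + x×3017 + (z_c − 3.275 − 11.18 − x)×3264
The z_c×3264 term appears on both sides and cancels. Collect the known terms of each column as K = Σ(ρt)_known − 3264 × (depth of known layers): K_1 = 88055.3682 − 3264×32.658 = −18540.3438; K_2 = 31248.1 − 3264×(3.275 + 11.18) = −15933.02.
Balance: K_1 = K_2 − x×(3264 − 3017), so x = (K_2 − K_1)/(3264 − 3017) = 2607.32/247 = 10.6 km.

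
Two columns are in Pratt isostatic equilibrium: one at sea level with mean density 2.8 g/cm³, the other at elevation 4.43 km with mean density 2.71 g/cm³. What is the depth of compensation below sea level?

ρ_ref D = ρ (D + h) → D (ρ_ref − ρ) = ρ h.
D = ρ h/(ρ_ref − ρ) = 2.71 × 4.43 km/(2.8 − 2.71) = 133 km.

133 km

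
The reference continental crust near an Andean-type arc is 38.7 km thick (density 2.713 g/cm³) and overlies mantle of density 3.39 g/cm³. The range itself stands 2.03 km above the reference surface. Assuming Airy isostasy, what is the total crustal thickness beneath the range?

Root depth r = h ρ_c / (ρ_m − ρ_c) = 2.03 km × 2.713 / 0.677 = 8.135 km.
Total thickness = T + h + r = 38.7 km + 2.03 km + 8.135 km = 48.9 km.

48.9 km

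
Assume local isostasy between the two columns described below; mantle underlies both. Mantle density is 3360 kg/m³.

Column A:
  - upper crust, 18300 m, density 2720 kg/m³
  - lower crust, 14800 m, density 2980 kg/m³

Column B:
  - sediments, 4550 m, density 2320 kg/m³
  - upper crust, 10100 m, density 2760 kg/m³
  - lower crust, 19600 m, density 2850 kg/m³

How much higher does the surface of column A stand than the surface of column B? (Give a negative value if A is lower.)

For any compensation level in the mantle, the mantle terms cancel and isostasy reduces to e = (Σt_A − Σt_B) − (Σ(ρt)_A − Σ(ρt)_B) / ρ_m.
Σt_A = 33100 m; Σt_B = 34250 m; Σ(ρt)_A = 93880000; Σ(ρt)_B = 94292000 (in m·kg/m³).
e = (33100 − 34250) − (93880000 − 94292000) / 3360 = −1030 m.

−1030 m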